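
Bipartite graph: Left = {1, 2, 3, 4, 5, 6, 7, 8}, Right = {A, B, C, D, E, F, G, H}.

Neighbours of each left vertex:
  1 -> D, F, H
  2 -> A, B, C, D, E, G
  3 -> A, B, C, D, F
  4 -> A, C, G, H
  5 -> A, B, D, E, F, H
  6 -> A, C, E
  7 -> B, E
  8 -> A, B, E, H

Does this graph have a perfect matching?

One maximum matching: 1→D, 2→G, 3→F, 4→H, 5→A, 6→C, 7→E, 8→B.
Every left vertex is matched, so this is a perfect matching.

Yes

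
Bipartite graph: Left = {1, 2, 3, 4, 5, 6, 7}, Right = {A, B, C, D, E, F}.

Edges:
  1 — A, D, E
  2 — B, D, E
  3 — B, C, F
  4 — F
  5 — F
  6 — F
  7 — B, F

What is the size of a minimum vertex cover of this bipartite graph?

{1, 2, 3, 7, F} is a vertex cover of size 5: every edge has an endpoint in this set.
No smaller cover exists because 1–D, 2–E, 3–C, 4–F, 7–B is a matching of size 5, and a cover must include an endpoint of each of these disjoint edges (König's theorem).

5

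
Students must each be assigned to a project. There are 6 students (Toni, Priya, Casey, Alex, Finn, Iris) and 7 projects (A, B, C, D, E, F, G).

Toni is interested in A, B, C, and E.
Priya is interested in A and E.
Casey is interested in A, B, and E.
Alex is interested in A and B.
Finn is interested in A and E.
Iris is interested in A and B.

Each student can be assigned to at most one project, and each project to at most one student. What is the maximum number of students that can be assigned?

4

A valid assignment of size 4: Toni–C, Priya–A, Casey–E, Alex–B.
The set {Priya, Casey, Alex, Finn, Iris} has only 3 neighbours ({A, B, E}), so by Hall's theorem at most 4 of the 6 students can be matched.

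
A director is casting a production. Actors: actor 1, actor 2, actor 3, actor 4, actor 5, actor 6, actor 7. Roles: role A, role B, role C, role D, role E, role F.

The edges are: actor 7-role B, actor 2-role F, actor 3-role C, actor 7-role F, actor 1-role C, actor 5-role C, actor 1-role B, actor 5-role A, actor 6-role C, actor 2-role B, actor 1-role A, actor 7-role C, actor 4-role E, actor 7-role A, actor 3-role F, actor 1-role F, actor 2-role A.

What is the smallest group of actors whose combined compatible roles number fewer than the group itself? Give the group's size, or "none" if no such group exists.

5

Take S = {actor 1, actor 2, actor 3, actor 5, actor 6}. Its neighbourhood is {role A, role B, role C, role F}, so |N(S)| = 4 < |S| = 5.
Every subset of size less than 5 has at least as many neighbours as members, so 5 is the minimum.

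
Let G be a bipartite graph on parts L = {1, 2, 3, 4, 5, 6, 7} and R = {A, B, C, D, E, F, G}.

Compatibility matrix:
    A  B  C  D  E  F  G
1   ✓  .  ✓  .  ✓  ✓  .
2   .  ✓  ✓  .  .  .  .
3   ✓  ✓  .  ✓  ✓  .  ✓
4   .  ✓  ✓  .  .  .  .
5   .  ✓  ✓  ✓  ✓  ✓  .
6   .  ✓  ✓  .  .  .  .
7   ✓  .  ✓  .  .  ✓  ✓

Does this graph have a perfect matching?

The set {2, 4, 6} has only 2 neighbours ({B, C}), so by Hall's theorem at most 6 of the 7 left vertices can be matched.
Hence no matching covers every left vertex.

No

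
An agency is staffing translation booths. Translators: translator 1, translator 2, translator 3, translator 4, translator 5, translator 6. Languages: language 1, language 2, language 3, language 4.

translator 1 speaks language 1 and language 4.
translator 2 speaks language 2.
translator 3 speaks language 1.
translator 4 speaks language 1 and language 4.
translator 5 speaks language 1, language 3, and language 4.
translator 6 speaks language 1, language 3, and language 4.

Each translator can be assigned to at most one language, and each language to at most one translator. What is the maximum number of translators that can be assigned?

4

For example, pair translator 1→language 4, translator 2→language 2, translator 3→language 1, translator 5→language 3.
The set {translator 1, translator 3, translator 4, translator 5, translator 6} has only 3 neighbours ({language 1, language 3, language 4}), so by Hall's theorem at most 4 of the 6 translators can be matched.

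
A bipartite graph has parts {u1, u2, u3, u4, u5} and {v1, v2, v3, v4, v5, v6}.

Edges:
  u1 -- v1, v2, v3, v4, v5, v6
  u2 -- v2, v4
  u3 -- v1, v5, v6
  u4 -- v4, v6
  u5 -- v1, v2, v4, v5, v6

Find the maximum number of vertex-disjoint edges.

5

For example, pair u1–v3, u2–v4, u3–v1, u4–v6, u5–v2.
This saturates every left vertex, so 5 is the maximum.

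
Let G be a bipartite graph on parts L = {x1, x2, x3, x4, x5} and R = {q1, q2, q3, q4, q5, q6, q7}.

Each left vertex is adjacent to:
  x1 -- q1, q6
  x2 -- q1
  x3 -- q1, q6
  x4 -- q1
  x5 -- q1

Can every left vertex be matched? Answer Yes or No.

The set {x1, x2, x3, x4, x5} has only 2 neighbours ({q1, q6}), so by Hall's theorem at most 2 of the 5 left vertices can be matched.
Hence no matching covers every left vertex.

No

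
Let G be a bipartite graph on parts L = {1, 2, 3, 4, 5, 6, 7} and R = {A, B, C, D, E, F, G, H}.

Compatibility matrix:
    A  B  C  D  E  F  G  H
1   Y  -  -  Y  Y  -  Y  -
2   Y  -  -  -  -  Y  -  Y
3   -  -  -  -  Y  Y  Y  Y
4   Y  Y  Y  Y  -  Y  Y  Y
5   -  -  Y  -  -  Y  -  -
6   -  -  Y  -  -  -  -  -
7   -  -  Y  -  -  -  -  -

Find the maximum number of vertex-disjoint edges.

A valid assignment of size 6: 1–D, 2–H, 3–E, 4–G, 5–F, 6–C.
The set {6, 7} has only 1 neighbour ({C}), so by Hall's theorem at most 6 of the 7 left vertices can be matched.

6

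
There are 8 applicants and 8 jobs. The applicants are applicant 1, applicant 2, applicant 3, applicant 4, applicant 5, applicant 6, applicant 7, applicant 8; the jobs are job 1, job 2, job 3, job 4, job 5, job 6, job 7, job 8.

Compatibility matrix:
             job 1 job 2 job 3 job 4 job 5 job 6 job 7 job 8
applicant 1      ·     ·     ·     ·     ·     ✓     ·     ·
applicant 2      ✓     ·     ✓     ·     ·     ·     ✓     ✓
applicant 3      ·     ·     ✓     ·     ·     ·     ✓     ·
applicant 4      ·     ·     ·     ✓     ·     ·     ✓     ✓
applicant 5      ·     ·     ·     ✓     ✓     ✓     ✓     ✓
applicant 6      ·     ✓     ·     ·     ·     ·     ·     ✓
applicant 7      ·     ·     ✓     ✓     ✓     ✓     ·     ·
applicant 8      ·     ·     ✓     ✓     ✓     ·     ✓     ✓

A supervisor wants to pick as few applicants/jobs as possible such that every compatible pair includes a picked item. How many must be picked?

8

A maximum matching has 8 edges (e.g. applicant 1–job 6, applicant 2–job 1, applicant 3–job 3, applicant 4–job 8, applicant 5–job 7, applicant 6–job 2, applicant 7–job 4, applicant 8–job 5).
By König's theorem the minimum vertex cover has the same size. One such cover is {applicant 1, applicant 2, applicant 3, applicant 4, applicant 5, applicant 6, applicant 7, applicant 8}.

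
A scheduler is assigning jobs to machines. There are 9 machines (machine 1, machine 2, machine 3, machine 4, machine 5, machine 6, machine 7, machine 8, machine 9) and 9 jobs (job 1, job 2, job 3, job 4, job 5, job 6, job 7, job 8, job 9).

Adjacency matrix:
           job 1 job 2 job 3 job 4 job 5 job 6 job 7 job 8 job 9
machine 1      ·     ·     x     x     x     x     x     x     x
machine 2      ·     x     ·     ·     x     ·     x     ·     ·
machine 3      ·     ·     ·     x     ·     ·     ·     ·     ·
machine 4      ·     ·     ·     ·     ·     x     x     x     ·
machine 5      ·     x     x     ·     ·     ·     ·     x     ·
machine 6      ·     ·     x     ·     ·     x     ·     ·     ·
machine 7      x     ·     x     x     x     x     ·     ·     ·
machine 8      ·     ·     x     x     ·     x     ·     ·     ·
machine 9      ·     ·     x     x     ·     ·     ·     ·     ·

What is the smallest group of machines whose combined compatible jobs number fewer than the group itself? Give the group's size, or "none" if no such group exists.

4

Take S = {machine 3, machine 6, machine 8, machine 9}. Its neighbourhood is {job 3, job 4, job 6}, so |N(S)| = 3 < |S| = 4.
Every subset of size less than 4 has at least as many neighbours as members, so 4 is the minimum.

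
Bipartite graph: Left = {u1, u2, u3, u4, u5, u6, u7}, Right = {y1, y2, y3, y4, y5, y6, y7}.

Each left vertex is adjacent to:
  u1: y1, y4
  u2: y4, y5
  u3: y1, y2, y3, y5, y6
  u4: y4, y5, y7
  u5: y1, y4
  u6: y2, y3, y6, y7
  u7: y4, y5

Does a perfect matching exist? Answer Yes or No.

No

The set {u1, u2, u5, u7} has only 3 neighbours ({y1, y4, y5}), so by Hall's theorem at most 6 of the 7 left vertices can be matched.
Hence no matching covers every left vertex.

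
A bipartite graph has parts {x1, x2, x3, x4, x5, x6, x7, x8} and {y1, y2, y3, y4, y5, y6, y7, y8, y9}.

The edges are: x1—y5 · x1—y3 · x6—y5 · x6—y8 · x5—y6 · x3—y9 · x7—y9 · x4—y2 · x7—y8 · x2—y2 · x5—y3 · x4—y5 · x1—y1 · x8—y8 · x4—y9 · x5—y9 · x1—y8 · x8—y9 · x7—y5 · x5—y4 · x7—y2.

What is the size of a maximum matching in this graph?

6

A valid assignment of size 6: x1→y1, x2→y2, x3→y9, x4→y5, x5→y3, x6→y8.
The set {x2, x3, x4, x6, x7, x8} has only 4 neighbours ({y2, y5, y8, y9}), so by Hall's theorem at most 6 of the 8 left vertices can be matched.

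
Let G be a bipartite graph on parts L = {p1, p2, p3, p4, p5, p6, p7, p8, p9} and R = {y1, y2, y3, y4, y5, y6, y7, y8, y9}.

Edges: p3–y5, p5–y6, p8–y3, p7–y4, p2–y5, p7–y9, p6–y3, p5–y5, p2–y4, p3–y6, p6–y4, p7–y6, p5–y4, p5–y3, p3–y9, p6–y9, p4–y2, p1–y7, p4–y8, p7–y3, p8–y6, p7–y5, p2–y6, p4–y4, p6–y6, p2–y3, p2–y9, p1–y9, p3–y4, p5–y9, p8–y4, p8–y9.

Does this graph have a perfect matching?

No

The set {p2, p3, p5, p6, p7, p8, p9} has only 5 neighbours ({y3, y4, y5, y6, y9}), so by Hall's theorem at most 7 of the 9 left vertices can be matched.
Hence no matching covers every left vertex.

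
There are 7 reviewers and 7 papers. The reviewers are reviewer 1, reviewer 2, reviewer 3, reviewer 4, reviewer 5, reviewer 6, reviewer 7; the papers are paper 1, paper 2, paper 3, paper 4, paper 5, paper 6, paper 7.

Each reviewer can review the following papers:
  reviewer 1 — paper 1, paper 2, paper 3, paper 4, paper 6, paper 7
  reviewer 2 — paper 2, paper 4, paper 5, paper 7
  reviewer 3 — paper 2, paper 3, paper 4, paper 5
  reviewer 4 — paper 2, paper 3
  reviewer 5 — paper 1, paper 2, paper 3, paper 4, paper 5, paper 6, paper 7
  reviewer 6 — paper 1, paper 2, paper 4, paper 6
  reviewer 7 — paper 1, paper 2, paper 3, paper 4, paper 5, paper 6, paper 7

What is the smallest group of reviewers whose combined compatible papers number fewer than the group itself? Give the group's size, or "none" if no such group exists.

none

A matching saturating every reviewer exists, for instance reviewer 1→paper 6, reviewer 2→paper 7, reviewer 3→paper 5, reviewer 4→paper 3, reviewer 5→paper 1, reviewer 6→paper 4, reviewer 7→paper 2.
By Hall's marriage theorem, this means |N(S)| ≥ |S| for every subset S, so no violating subset exists.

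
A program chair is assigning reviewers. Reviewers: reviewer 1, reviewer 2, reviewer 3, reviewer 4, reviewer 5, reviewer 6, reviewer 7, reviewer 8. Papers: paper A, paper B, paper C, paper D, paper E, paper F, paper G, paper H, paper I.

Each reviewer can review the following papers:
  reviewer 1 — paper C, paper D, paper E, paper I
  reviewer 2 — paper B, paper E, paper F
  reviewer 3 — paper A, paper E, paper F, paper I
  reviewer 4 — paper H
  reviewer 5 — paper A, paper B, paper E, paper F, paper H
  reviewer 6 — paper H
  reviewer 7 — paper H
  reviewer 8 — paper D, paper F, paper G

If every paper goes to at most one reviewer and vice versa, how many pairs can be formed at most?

6

A valid assignment of size 6: reviewer 1→paper I, reviewer 2→paper B, reviewer 3→paper E, reviewer 4→paper H, reviewer 5→paper F, reviewer 8→paper D.
The set {reviewer 4, reviewer 6, reviewer 7} has only 1 neighbour ({paper H}), so by Hall's theorem at most 6 of the 8 reviewers can be matched.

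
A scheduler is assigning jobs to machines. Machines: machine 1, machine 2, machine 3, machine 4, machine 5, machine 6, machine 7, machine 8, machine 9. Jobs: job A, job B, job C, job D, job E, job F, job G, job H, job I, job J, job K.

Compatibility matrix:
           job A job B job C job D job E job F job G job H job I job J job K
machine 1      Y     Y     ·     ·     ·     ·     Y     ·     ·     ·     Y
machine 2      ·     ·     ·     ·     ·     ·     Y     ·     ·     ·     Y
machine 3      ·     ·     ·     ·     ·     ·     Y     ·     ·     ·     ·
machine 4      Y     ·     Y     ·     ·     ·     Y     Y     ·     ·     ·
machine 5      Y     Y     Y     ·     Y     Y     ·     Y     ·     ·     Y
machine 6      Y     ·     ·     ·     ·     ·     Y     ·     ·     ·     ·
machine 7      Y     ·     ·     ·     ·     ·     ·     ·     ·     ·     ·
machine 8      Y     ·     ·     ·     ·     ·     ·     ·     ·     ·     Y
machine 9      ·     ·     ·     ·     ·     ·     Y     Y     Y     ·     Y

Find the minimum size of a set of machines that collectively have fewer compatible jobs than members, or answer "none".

Take S = {machine 3, machine 6, machine 7}. Its neighbourhood is {job A, job G}, so |N(S)| = 2 < |S| = 3.
Every subset of size less than 3 has at least as many neighbours as members, so 3 is the minimum.

3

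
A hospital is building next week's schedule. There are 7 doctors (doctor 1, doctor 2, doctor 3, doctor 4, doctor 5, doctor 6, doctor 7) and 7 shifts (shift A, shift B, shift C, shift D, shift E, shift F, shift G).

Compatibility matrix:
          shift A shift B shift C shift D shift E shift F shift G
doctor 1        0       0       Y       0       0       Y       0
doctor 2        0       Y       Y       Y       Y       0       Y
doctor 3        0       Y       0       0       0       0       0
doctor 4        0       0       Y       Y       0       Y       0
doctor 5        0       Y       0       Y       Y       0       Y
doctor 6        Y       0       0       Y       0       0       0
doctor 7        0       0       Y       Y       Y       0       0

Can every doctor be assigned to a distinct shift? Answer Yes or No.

Yes

For example, pair doctor 1→shift C, doctor 2→shift D, doctor 3→shift B, doctor 4→shift F, doctor 5→shift G, doctor 6→shift A, doctor 7→shift E.
Every doctor is matched, so this is a perfect matching.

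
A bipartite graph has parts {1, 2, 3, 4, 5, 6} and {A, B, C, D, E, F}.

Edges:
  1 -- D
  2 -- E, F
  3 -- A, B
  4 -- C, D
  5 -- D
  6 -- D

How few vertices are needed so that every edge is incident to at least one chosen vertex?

4

A maximum matching has 4 edges (e.g. 1–D, 2–E, 3–B, 4–C).
By König's theorem the minimum vertex cover has the same size. One such cover is {2, 3, 4, D}.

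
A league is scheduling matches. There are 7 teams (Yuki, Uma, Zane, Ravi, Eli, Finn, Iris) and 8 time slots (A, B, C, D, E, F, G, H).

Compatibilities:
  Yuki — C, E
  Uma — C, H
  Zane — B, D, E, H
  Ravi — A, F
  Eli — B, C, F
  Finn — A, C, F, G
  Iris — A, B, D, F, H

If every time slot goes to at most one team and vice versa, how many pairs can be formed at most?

7

For example, pair Yuki-E, Uma-H, Zane-D, Ravi-F, Eli-B, Finn-C, Iris-A.
This saturates every team, so 7 is the maximum.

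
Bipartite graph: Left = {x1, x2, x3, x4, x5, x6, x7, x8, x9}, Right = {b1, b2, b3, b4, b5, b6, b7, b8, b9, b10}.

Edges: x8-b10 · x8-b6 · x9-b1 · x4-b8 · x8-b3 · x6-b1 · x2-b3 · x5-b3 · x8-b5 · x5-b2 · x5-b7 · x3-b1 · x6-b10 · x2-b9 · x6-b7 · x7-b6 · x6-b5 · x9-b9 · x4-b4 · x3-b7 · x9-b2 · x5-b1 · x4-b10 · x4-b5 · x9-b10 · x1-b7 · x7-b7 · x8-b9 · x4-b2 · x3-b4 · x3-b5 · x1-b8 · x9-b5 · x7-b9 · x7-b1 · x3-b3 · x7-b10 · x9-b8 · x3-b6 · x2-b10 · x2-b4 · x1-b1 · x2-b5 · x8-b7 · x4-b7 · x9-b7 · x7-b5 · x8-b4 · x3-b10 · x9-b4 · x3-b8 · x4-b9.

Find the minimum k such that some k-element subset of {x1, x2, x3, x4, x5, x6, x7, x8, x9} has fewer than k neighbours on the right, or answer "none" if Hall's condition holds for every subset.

A matching saturating every left vertex exists, for instance x1→b8, x2→b10, x3→b4, x4→b2, x5→b3, x6→b1, x7→b6, x8→b5, x9→b7.
By Hall's marriage theorem, this means |N(S)| ≥ |S| for every subset S, so no violating subset exists.

none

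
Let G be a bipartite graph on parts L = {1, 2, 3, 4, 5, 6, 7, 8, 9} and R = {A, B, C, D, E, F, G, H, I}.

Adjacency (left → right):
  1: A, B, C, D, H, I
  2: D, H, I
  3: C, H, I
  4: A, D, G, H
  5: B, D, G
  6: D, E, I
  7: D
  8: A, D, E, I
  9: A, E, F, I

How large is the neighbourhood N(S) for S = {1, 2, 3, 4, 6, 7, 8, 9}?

9

The union of neighbours of {1, 2, 3, 4, 6, 7, 8, 9} is {A, B, C, D, E, F, G, H, I}, which has 9 elements.
Since |N(S)| = 9 ≥ |S| = 8, Hall's condition holds for this subset.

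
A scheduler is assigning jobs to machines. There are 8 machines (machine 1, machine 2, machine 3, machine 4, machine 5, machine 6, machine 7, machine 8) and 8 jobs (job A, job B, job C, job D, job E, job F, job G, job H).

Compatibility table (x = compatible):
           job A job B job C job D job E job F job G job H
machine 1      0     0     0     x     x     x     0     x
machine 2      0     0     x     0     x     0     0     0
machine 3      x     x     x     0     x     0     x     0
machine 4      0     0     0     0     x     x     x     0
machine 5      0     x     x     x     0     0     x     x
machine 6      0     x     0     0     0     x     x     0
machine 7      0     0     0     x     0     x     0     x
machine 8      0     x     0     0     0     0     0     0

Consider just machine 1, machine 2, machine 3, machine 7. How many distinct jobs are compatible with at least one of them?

The union of neighbours of {machine 1, machine 2, machine 3, machine 7} is {job A, job B, job C, job D, job E, job F, job G, job H}, which has 8 elements.
Since |N(S)| = 8 ≥ |S| = 4, Hall's condition holds for this subset.

8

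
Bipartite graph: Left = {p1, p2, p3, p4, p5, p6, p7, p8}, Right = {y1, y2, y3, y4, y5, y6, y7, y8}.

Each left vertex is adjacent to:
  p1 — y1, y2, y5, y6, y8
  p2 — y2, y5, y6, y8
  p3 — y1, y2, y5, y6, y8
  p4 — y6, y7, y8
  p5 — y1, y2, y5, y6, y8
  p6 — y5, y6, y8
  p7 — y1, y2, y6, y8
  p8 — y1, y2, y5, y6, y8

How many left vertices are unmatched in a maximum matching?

A valid assignment of size 6: p1-y6, p2-y2, p3-y5, p4-y7, p5-y1, p6-y8.
The set {p1, p2, p3, p5, p6, p7, p8} has only 5 neighbours ({y1, y2, y5, y6, y8}), so by Hall's theorem at most 6 of the 8 left vertices can be matched.
That matches 6 of the 8, leaving 2 unmatched; no matching can do better.

2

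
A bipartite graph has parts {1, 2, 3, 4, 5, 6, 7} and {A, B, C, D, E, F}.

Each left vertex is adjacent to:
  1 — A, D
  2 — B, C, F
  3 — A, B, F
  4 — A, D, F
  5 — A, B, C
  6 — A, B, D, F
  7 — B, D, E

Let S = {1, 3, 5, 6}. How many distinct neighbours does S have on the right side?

5

The union of neighbours of {1, 3, 5, 6} is {A, B, C, D, F}, which has 5 elements.
Since |N(S)| = 5 ≥ |S| = 4, Hall's condition holds for this subset.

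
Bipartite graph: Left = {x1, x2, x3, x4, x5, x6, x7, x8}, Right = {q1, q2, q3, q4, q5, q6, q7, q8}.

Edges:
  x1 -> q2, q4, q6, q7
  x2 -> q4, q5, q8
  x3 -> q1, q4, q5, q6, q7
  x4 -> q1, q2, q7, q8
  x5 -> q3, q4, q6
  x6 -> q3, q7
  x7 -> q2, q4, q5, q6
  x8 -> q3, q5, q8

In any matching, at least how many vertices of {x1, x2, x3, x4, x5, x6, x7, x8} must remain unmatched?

0

For example, pair x1–q6, x2–q4, x3–q1, x4–q2, x5–q3, x6–q7, x7–q5, x8–q8.
All 8 left vertices are matched, so no larger matching exists.
That matches 8 of the 8, leaving 0 unmatched; no matching can do better.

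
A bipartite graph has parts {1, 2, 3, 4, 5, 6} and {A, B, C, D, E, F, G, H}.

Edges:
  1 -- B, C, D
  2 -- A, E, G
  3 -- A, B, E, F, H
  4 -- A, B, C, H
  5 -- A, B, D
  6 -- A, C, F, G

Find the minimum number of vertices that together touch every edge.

6

{1, 2, 3, 4, 5, 6} is a vertex cover of size 6: every edge has an endpoint in this set.
No smaller cover exists because 1–D, 2–E, 3–A, 4–C, 5–B, 6–F is a matching of size 6, and a cover must include an endpoint of each of these disjoint edges (König's theorem).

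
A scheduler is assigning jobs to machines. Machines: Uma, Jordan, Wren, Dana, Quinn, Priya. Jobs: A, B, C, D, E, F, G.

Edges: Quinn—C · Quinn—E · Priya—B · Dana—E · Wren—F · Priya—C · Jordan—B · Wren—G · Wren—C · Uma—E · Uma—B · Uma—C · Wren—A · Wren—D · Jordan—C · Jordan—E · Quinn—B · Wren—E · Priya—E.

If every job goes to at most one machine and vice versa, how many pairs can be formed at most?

For example, pair Uma-B, Jordan-C, Wren-G, Dana-E.
The set {Uma, Jordan, Dana, Quinn, Priya} has only 3 neighbours ({B, C, E}), so by Hall's theorem at most 4 of the 6 machines can be matched.

4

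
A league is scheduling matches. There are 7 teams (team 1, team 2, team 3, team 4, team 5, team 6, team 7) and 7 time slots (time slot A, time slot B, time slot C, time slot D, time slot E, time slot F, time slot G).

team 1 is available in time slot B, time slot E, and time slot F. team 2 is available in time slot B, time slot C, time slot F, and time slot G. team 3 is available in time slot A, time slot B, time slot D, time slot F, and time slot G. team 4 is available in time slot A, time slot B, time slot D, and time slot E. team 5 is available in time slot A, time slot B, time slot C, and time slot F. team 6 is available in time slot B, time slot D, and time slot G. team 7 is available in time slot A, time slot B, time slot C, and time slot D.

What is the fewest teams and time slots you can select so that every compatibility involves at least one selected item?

7

{team 1, team 2, team 3, team 4, team 5, team 6, team 7} is a vertex cover of size 7: every edge has an endpoint in this set.
No smaller cover exists because team 1–time slot E, team 2–time slot C, team 3–time slot G, team 4–time slot A, team 5–time slot F, team 6–time slot B, team 7–time slot D is a matching of size 7, and a cover must include an endpoint of each of these disjoint edges (König's theorem).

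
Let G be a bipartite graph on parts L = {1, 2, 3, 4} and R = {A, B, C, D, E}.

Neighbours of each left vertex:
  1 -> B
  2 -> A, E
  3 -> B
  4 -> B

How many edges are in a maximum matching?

2

For example, pair 1→B, 2→E.
The set {1, 3, 4} has only 1 neighbour ({B}), so by Hall's theorem at most 2 of the 4 left vertices can be matched.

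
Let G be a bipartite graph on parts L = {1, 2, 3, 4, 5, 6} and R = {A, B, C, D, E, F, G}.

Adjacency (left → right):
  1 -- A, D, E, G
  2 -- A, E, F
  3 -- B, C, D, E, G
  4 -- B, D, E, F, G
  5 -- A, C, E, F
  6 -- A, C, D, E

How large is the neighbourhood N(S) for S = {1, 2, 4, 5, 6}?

The union of neighbours of {1, 2, 4, 5, 6} is {A, B, C, D, E, F, G}, which has 7 elements.
Since |N(S)| = 7 ≥ |S| = 5, Hall's condition holds for this subset.

7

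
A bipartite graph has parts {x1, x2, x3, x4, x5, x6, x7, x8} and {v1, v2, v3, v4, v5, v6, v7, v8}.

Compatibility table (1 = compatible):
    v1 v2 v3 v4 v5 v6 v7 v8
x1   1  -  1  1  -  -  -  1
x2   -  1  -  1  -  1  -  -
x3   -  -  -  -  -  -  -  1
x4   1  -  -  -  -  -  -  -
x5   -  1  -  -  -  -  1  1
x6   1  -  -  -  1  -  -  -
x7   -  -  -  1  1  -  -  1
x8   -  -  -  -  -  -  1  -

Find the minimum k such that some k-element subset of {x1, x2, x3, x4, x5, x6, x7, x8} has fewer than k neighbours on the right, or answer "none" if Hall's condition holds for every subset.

none

A matching saturating every left vertex exists, for instance x1→v3, x2→v6, x3→v8, x4→v1, x5→v2, x6→v5, x7→v4, x8→v7.
By Hall's marriage theorem, this means |N(S)| ≥ |S| for every subset S, so no violating subset exists.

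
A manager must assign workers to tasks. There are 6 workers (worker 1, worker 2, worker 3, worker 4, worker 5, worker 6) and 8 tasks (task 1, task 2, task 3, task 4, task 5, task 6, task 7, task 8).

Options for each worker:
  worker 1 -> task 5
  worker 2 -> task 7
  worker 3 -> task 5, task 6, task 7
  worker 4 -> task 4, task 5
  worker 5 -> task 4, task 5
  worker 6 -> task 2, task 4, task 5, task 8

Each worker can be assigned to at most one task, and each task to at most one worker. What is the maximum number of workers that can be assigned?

A valid assignment of size 5: worker 1–task 5, worker 2–task 7, worker 3–task 6, worker 4–task 4, worker 6–task 2.
The set {worker 1, worker 4, worker 5} has only 2 neighbours ({task 4, task 5}), so by Hall's theorem at most 5 of the 6 workers can be matched.

5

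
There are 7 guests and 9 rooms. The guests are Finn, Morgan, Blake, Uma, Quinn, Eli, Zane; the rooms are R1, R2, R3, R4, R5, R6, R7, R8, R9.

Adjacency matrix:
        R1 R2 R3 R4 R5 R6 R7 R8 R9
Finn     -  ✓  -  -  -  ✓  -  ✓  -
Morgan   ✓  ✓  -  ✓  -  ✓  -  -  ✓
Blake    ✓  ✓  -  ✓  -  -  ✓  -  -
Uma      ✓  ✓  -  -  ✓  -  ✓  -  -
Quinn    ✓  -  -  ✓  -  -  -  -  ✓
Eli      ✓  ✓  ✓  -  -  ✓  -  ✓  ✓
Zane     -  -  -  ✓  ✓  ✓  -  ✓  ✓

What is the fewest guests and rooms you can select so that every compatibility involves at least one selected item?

The 7 edges Finn–R8, Morgan–R2, Blake–R7, Uma–R5, Quinn–R4, Eli–R6, Zane–R9 form a matching, so any vertex cover needs at least 7 vertices (one per matched edge).
Conversely {Finn, Morgan, Blake, Uma, Quinn, Eli, Zane} meets every edge and has exactly 7 vertices, so 7 is optimal.

7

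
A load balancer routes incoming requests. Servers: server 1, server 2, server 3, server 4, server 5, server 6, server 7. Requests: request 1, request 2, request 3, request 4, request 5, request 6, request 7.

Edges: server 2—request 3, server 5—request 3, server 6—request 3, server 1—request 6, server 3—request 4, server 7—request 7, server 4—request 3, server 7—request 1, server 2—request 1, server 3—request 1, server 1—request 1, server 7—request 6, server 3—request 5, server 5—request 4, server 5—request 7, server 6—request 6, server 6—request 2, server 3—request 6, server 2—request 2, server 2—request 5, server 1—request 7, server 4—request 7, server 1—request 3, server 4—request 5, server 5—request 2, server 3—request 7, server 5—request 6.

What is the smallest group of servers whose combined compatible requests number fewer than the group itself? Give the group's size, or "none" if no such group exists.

A matching saturating every server exists, for instance server 1→request 6, server 2→request 1, server 3→request 4, server 4→request 5, server 5→request 2, server 6→request 3, server 7→request 7.
By Hall's marriage theorem, this means |N(S)| ≥ |S| for every subset S, so no violating subset exists.

none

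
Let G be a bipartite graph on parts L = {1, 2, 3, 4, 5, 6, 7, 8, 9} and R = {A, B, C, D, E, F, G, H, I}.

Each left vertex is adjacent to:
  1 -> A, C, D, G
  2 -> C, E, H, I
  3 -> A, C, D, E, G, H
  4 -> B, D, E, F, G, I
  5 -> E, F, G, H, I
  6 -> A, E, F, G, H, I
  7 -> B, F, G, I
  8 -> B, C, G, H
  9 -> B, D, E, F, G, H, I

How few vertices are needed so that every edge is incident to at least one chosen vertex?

9

A maximum matching has 9 edges (e.g. 1–D, 2–I, 3–A, 4–E, 5–F, 6–H, 7–B, 8–C, 9–G).
By König's theorem the minimum vertex cover has the same size. One such cover is {1, 2, 3, 4, 5, 6, 7, 8, 9}.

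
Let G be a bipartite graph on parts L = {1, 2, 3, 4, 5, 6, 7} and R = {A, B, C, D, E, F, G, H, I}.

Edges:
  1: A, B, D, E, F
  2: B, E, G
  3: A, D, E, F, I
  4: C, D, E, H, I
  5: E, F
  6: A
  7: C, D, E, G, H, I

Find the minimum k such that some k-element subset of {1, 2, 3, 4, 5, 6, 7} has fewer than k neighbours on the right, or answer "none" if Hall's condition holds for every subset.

A matching saturating every left vertex exists, for instance 1→E, 2→B, 3→D, 4→H, 5→F, 6→A, 7→G.
By Hall's marriage theorem, this means |N(S)| ≥ |S| for every subset S, so no violating subset exists.

none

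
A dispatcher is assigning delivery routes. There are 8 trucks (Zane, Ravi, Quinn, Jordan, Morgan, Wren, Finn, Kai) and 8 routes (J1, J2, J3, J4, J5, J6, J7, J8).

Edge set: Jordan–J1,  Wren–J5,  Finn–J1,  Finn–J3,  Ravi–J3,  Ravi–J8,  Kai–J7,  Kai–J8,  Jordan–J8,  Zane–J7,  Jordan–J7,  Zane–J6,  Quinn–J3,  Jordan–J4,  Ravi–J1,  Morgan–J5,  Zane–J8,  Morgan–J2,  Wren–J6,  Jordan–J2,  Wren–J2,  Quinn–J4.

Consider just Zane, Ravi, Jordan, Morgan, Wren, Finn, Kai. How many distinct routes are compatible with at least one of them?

8

The union of neighbours of {Zane, Ravi, Jordan, Morgan, Wren, Finn, Kai} is {J1, J2, J3, J4, J5, J6, J7, J8}, which has 8 elements.
Since |N(S)| = 8 ≥ |S| = 7, Hall's condition holds for this subset.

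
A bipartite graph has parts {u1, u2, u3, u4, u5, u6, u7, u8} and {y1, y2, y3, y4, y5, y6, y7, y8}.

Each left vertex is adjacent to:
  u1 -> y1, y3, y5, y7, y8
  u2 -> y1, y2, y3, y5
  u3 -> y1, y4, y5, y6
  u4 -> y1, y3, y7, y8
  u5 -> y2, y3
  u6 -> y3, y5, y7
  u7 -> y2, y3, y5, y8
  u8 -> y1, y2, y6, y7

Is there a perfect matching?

Yes

One maximum matching: u1-y8, u2-y5, u3-y4, u4-y1, u5-y2, u6-y7, u7-y3, u8-y6.
Every left vertex is matched, so this is a perfect matching.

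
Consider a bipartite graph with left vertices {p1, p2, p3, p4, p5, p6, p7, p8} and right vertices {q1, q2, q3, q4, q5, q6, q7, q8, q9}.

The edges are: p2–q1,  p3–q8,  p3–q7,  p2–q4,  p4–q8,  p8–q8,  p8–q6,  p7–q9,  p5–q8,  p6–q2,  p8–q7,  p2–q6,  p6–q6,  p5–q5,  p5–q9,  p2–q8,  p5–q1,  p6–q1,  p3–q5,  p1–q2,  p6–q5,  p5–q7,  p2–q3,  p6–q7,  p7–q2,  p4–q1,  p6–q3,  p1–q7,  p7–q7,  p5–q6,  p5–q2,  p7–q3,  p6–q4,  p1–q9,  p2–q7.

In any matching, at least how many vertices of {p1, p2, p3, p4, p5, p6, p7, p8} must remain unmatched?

0

A valid assignment of size 8: p1-q2, p2-q4, p3-q7, p4-q1, p5-q6, p6-q3, p7-q9, p8-q8.
This saturates every left vertex, so 8 is the maximum.
That matches 8 of the 8, leaving 0 unmatched; no matching can do better.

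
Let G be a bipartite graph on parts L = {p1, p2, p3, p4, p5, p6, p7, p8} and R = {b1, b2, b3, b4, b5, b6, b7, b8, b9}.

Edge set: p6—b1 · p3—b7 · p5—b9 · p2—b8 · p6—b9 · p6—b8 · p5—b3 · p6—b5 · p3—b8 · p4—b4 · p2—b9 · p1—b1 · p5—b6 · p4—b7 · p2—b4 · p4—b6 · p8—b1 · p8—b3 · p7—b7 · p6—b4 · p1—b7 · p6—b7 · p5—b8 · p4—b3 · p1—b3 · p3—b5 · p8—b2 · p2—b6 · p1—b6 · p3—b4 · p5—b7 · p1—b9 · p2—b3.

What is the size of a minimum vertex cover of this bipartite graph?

A maximum matching has 8 edges (e.g. p1–b1, p2–b6, p3–b5, p4–b4, p5–b8, p6–b9, p7–b7, p8–b3).
By König's theorem the minimum vertex cover has the same size. One such cover is {p1, p2, p3, p4, p5, p6, p7, p8}.

8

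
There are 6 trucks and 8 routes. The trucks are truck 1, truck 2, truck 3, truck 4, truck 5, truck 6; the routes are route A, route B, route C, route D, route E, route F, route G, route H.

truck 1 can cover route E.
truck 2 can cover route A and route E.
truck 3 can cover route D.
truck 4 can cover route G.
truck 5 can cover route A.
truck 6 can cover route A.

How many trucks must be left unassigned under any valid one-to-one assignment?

2

For example, pair truck 1→route E, truck 2→route A, truck 3→route D, truck 4→route G.
The set {truck 1, truck 2, truck 5, truck 6} has only 2 neighbours ({route A, route E}), so by Hall's theorem at most 4 of the 6 trucks can be matched.
That matches 4 of the 6, leaving 2 unmatched; no matching can do better.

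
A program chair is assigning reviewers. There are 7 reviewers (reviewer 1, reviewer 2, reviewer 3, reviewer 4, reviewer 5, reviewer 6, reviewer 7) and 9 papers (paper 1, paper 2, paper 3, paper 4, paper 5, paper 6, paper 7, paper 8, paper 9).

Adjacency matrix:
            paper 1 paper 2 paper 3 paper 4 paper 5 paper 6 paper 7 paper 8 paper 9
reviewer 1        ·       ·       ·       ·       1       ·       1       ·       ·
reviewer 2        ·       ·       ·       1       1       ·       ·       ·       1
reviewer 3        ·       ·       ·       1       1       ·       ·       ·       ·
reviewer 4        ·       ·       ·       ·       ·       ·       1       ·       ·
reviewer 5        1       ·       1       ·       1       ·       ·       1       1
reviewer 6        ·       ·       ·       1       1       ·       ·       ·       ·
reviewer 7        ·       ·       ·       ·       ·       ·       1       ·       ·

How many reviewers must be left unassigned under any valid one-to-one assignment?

For example, pair reviewer 1–paper 5, reviewer 2–paper 9, reviewer 3–paper 4, reviewer 4–paper 7, reviewer 5–paper 3.
The set {reviewer 1, reviewer 3, reviewer 4, reviewer 6, reviewer 7} has only 3 neighbours ({paper 4, paper 5, paper 7}), so by Hall's theorem at most 5 of the 7 reviewers can be matched.
That matches 5 of the 7, leaving 2 unmatched; no matching can do better.

2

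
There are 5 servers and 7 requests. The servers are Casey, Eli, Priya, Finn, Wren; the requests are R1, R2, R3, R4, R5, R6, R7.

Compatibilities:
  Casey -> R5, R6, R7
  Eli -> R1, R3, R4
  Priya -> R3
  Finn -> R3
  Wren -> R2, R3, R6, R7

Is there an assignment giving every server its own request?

No

The set {Priya, Finn} has only 1 neighbour ({R3}), so by Hall's theorem at most 4 of the 5 servers can be matched.
Hence no matching covers every server.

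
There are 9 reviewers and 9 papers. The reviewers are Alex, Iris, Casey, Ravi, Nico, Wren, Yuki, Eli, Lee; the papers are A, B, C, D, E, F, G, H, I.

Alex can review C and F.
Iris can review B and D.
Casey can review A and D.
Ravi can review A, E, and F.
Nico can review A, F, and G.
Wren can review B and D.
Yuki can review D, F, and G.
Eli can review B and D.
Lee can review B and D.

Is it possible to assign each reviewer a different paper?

The set {Iris, Wren, Eli, Lee} has only 2 neighbours ({B, D}), so by Hall's theorem at most 7 of the 9 reviewers can be matched.
Hence no matching covers every reviewer.

No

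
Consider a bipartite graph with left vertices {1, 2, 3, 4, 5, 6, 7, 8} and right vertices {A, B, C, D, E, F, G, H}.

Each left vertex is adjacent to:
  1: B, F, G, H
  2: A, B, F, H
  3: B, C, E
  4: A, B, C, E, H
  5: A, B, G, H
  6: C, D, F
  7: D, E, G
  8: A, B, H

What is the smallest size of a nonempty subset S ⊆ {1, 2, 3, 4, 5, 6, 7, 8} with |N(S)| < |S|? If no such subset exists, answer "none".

A matching saturating every left vertex exists, for instance 1→H, 2→F, 3→E, 4→A, 5→G, 6→C, 7→D, 8→B.
By Hall's marriage theorem, this means |N(S)| ≥ |S| for every subset S, so no violating subset exists.

none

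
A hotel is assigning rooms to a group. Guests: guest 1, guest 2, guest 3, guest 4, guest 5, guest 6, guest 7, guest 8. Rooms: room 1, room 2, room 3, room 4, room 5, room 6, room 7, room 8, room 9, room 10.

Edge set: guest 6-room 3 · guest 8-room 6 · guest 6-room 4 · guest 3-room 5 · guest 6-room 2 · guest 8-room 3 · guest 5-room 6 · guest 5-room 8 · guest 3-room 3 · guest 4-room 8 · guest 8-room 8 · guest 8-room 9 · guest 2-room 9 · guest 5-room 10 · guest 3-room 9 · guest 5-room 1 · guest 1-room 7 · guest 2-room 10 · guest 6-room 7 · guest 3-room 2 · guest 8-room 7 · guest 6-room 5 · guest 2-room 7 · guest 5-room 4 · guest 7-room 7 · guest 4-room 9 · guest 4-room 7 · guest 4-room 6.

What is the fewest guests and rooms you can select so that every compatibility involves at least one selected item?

7

{guest 2, guest 3, guest 4, guest 5, guest 6, guest 8, room 7} is a vertex cover of size 7: every edge has an endpoint in this set.
No smaller cover exists because guest 1–room 7, guest 2–room 10, guest 3–room 3, guest 4–room 9, guest 5–room 4, guest 6–room 5, guest 8–room 8 is a matching of size 7, and a cover must include an endpoint of each of these disjoint edges (König's theorem).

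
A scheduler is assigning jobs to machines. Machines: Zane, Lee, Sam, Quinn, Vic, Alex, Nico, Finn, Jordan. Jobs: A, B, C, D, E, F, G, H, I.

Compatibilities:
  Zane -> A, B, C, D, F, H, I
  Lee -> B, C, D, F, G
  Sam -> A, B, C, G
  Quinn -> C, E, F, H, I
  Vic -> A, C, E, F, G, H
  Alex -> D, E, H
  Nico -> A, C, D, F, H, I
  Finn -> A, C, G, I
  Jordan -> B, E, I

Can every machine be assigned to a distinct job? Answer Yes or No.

Yes

For example, pair Zane→F, Lee→G, Sam→C, Quinn→E, Vic→A, Alex→D, Nico→H, Finn→I, Jordan→B.
Every machine is matched, so this is a perfect matching.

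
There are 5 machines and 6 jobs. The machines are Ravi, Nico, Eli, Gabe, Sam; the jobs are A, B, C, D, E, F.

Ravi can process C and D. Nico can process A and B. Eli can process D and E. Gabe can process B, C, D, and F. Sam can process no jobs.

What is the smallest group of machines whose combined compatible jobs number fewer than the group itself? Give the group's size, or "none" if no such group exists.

1

Take S = {Sam}. Its neighbourhood is {}, so |N(S)| = 0 < |S| = 1.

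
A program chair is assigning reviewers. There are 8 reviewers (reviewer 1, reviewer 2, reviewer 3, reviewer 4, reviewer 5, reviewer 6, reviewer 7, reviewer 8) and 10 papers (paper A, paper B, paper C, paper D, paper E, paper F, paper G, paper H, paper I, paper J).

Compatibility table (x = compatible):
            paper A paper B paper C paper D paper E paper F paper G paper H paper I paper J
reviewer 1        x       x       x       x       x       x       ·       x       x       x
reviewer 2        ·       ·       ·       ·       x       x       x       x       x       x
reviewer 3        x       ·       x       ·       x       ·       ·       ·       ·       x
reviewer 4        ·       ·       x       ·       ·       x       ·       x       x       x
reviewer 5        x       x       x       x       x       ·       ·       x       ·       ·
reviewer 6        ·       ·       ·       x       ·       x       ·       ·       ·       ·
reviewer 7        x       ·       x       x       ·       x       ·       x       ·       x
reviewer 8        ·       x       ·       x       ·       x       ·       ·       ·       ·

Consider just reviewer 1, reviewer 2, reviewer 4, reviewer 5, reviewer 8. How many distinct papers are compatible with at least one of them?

10

The union of neighbours of {reviewer 1, reviewer 2, reviewer 4, reviewer 5, reviewer 8} is {paper A, paper B, paper C, paper D, paper E, paper F, paper G, paper H, paper I, paper J}, which has 10 elements.
Since |N(S)| = 10 ≥ |S| = 5, Hall's condition holds for this subset.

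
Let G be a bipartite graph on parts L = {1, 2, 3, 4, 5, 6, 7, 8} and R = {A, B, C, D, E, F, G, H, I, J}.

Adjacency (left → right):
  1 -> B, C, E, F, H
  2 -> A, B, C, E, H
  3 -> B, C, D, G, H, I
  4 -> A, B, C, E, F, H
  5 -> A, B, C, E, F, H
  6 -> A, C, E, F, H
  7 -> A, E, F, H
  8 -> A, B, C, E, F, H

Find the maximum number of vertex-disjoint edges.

7

A valid assignment of size 7: 1–F, 2–C, 3–G, 4–A, 5–B, 6–E, 7–H.
The set {1, 2, 4, 5, 6, 7, 8} has only 6 neighbours ({A, B, C, E, F, H}), so by Hall's theorem at most 7 of the 8 left vertices can be matched.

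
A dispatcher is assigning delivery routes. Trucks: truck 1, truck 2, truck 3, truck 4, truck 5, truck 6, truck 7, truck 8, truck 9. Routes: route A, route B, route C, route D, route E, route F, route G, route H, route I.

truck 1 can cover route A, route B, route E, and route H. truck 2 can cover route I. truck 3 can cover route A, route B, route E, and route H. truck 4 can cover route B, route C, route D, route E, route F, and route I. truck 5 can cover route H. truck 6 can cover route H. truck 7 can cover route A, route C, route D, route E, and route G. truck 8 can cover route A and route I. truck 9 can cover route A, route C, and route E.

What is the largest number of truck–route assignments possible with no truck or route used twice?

For example, pair truck 1–route B, truck 2–route I, truck 3–route E, truck 4–route D, truck 5–route H, truck 7–route G, truck 8–route A, truck 9–route C.
The set {truck 5, truck 6} has only 1 neighbour ({route H}), so by Hall's theorem at most 8 of the 9 trucks can be matched.

8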